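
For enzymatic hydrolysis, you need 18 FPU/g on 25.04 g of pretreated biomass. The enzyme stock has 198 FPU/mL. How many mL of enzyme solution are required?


V = dosage * m_sub / activity
V = 18 * 25.04 / 198
V = 2.2764 mL

2.2764 mL


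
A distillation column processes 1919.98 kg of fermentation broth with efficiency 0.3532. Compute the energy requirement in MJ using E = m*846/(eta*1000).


E = m * 846 / (eta * 1000)
= 1919.98 * 846 / (0.3532 * 1000)
= 4598.8196 MJ

4598.8196 MJ


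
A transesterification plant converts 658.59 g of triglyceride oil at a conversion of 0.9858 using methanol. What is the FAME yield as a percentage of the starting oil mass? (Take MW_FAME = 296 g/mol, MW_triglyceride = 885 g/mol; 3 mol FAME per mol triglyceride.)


m_FAME = oil * conv * (3 * 296 / 885) = oil * conv * (888/885)
= 658.59 * 0.9858 * 888 / 885
= 651.4388 g
Y = m_FAME / oil * 100 = conv * (888/885) * 100
= 0.9858 * 888 / 885 * 100
= 98.91%

98.91%


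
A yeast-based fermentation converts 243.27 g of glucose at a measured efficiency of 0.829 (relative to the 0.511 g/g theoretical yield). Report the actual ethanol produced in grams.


Actual ethanol: m = 0.511 * 243.27 * 0.829
m = 103.0538 g

103.0538 g


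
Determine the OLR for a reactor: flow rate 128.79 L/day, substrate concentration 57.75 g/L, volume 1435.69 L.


OLR = Q * S / V
= 128.79 * 57.75 / 1435.69
= 5.1805 g/L/day

5.1805 g/L/day


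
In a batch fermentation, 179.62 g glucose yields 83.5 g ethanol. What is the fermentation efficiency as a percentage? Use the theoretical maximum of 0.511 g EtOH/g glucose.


Fermentation efficiency = (actual / (0.511 * glucose)) * 100
= (83.5 / (0.511 * 179.62)) * 100
= 90.9727%

90.9727%


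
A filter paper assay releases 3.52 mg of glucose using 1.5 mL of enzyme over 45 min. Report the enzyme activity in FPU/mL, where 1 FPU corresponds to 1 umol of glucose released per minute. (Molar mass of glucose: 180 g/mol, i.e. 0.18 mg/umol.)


Activity = glucose_mg / (0.18 mg/umol * V_mL * t_min)
= 3.52 / (0.18 * 1.5 * 45)
= 0.2897 FPU/mL

0.2897 FPU/mL


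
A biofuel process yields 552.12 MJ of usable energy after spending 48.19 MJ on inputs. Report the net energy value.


NEV = E_out - E_in
= 552.12 - 48.19
= 503.9300 MJ

503.9300 MJ


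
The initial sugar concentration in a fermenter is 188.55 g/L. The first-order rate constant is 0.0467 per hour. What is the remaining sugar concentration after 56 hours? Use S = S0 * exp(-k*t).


S = S0 * exp(-k * t)
S = 188.55 * exp(-0.0467 * 56)
S = 13.7930 g/L

13.7930 g/L


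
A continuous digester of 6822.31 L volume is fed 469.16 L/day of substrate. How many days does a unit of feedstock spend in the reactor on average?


HRT = V / Q
= 6822.31 / 469.16
= 14.5415 days

14.5415 days


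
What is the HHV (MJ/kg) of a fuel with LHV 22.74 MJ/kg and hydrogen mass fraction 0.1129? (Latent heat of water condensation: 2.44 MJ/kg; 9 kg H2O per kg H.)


HHV = LHV + H_frac * 9 * 2.44
= 22.74 + 0.1129 * 9 * 2.44
= 25.2193 MJ/kg

25.2193 MJ/kg


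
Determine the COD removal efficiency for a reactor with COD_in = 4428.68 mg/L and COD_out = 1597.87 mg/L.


eta = (COD_in - COD_out) / COD_in * 100
= (4428.68 - 1597.87) / 4428.68 * 100
= 63.9199%

63.9199%


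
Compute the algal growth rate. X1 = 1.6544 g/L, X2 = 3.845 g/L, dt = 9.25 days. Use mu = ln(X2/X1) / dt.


mu = ln(X2/X1) / dt
= ln(3.845/1.6544) / 9.25
= 0.0912 per day

0.0912 per day


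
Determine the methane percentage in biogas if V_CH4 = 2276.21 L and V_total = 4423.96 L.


CH4% = V_CH4 / V_total * 100
= 2276.21 / 4423.96 * 100
= 51.4519%

51.4519%


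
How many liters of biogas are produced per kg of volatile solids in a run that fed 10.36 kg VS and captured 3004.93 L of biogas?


Y = V / VS
= 3004.93 / 10.36
= 290.0512 L/kg VS

290.0512 L/kg VS


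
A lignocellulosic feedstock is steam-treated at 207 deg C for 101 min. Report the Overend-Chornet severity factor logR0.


logR0 = log10(t * exp((T - 100) / 14.75))
= log10(101 * exp((207 - 100) / 14.75))
= 5.1548

5.1548


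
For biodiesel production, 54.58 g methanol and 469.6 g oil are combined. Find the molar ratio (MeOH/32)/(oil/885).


Molar ratio = n_MeOH / n_oil = (MeOH/32) / (oil/885) = (MeOH * 885) / (32 * oil)
= (54.58 * 885) / (32 * 469.6)
= 3.2144

3.2144


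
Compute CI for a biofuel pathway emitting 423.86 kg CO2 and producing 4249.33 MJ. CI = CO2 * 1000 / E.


CI = CO2 * 1000 / E
= 423.86 * 1000 / 4249.33
= 99.7475 g CO2/MJ

99.7475 g CO2/MJ


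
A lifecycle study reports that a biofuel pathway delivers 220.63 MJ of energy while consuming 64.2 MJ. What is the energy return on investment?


EROI = E_out / E_in
= 220.63 / 64.2
= 3.4366

3.4366


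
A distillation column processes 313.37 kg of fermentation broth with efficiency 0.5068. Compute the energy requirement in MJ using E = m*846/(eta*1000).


E = m * 846 / (eta * 1000)
= 313.37 * 846 / (0.5068 * 1000)
= 523.1078 MJ

523.1078 MJ


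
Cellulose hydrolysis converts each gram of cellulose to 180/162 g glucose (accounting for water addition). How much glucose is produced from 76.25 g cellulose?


glucose = cellulose * 180/162
= 76.25 * 180/162
= 84.7222 g

84.7222 g


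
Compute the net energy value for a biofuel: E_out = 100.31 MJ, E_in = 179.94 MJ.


NEV = E_out - E_in
= 100.31 - 179.94
= -79.6300 MJ

-79.6300 MJ


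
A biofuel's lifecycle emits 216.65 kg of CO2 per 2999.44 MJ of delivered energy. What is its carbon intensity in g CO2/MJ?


CI = CO2 * 1000 / E
= 216.65 * 1000 / 2999.44
= 72.2301 g CO2/MJ

72.2301 g CO2/MJ


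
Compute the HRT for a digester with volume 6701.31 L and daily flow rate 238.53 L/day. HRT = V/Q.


HRT = V / Q
= 6701.31 / 238.53
= 28.0942 days

28.0942 days


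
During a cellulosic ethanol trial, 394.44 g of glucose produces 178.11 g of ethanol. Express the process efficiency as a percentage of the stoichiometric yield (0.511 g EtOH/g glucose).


Fermentation efficiency = (actual / (0.511 * glucose)) * 100
= (178.11 / (0.511 * 394.44)) * 100
= 88.3663%

88.3663%


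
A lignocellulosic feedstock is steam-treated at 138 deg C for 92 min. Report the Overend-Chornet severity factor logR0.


logR0 = log10(t * exp((T - 100) / 14.75))
= log10(92 * exp((138 - 100) / 14.75))
= 3.0826

3.0826


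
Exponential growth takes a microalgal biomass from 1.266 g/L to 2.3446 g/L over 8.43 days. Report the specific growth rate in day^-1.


mu = ln(X2/X1) / dt
= ln(2.3446/1.266) / 8.43
= 0.0731 per day

0.0731 per day


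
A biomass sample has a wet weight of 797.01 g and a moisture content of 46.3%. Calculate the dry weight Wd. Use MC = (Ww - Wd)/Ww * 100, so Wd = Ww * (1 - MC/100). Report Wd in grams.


Wd = Ww * (1 - MC/100)
= 797.01 * (1 - 46.3/100)
= 427.9944 g

427.9944 g


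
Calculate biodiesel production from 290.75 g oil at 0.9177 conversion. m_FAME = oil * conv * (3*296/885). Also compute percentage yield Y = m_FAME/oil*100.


m_FAME = oil * conv * (3 * 296 / 885) = oil * conv * (888/885)
= 290.75 * 0.9177 * 888 / 885
= 267.7258 g
Y = m_FAME / oil * 100 = conv * (888/885) * 100
= 0.9177 * 888 / 885 * 100
= 92.08%

267.7258 g FAME; Y = 92.08%


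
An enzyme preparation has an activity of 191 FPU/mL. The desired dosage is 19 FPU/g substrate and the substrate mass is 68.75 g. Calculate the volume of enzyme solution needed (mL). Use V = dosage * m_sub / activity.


V = dosage * m_sub / activity
V = 19 * 68.75 / 191
V = 6.8390 mL

6.8390 mL


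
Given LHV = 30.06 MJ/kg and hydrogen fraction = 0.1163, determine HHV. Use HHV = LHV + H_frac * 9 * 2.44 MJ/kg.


HHV = LHV + H_frac * 9 * 2.44
= 30.06 + 0.1163 * 9 * 2.44
= 32.6139 MJ/kg

32.6139 MJ/kg


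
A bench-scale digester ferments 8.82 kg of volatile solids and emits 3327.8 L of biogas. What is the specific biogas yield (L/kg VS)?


Y = V / VS
= 3327.8 / 8.82
= 377.3016 L/kg VS

377.3016 L/kg VS


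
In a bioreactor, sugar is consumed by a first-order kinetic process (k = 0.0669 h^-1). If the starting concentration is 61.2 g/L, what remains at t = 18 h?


S = S0 * exp(-k * t)
S = 61.2 * exp(-0.0669 * 18)
S = 18.3558 g/L

18.3558 g/L


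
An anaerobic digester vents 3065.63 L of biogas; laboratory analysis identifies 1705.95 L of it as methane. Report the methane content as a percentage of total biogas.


CH4% = V_CH4 / V_total * 100
= 1705.95 / 3065.63 * 100
= 55.6476%

55.6476%


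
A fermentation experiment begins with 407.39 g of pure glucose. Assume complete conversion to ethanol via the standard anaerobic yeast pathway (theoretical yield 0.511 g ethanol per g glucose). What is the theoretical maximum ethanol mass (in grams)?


Theoretical ethanol yield: m_EtOH = 0.511 * m_glucose
m_EtOH = 0.511 * 407.39 = 208.1763 g

208.1763 g


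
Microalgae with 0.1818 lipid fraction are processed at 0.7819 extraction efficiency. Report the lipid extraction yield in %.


Y = lipid_content * extraction_eff * 100
= 0.1818 * 0.7819 * 100
= 14.2149%

14.2149%


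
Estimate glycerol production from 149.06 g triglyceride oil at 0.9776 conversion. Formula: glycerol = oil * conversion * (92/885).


glycerol = oil * conv * (92/885)
= 149.06 * 0.9776 * 92 / 885
= 15.1484 g

15.1484 g


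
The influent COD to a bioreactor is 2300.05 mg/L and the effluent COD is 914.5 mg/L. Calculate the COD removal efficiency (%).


eta = (COD_in - COD_out) / COD_in * 100
= (2300.05 - 914.5) / 2300.05 * 100
= 60.2400%

60.2400%


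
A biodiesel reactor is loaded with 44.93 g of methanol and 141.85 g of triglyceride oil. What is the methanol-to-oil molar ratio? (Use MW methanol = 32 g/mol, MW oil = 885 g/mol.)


Molar ratio = n_MeOH / n_oil = (MeOH/32) / (oil/885) = (MeOH * 885) / (32 * oil)
= (44.93 * 885) / (32 * 141.85)
= 8.7599

8.7599


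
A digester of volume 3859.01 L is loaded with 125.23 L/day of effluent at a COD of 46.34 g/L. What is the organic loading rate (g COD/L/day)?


OLR = Q * S / V
= 125.23 * 46.34 / 3859.01
= 1.5038 g/L/day

1.5038 g/L/day


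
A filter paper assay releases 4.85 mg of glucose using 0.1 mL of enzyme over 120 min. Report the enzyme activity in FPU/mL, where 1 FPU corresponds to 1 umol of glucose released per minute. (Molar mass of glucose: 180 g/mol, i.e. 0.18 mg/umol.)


Activity = glucose_mg / (0.18 mg/umol * V_mL * t_min)
= 4.85 / (0.18 * 0.1 * 120)
= 2.2454 FPU/mL

2.2454 FPU/mL


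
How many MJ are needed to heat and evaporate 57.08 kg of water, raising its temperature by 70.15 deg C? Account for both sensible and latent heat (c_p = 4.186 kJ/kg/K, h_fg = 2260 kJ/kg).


E = m_water * (4.186 * dT + 2260) / 1000
= 57.08 * (4.186 * 70.15 + 2260) / 1000
= 145.7622 MJ

145.7622 MJ


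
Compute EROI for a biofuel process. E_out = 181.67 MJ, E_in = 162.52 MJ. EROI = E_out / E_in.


EROI = E_out / E_in
= 181.67 / 162.52
= 1.1178

1.1178


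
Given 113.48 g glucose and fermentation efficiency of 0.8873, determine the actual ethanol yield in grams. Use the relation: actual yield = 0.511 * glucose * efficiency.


Actual ethanol: m = 0.511 * 113.48 * 0.8873
m = 51.4530 g

51.4530 g


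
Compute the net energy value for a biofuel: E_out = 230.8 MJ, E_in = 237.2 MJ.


NEV = E_out - E_in
= 230.8 - 237.2
= -6.4000 MJ

-6.4000 MJ


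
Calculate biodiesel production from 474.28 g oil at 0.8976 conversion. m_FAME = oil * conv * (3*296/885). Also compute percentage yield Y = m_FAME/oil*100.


m_FAME = oil * conv * (3 * 296 / 885) = oil * conv * (888/885)
= 474.28 * 0.8976 * 888 / 885
= 427.1568 g
Y = m_FAME / oil * 100 = conv * (888/885) * 100
= 0.8976 * 888 / 885 * 100
= 90.06%

427.1568 g FAME; Y = 90.06%


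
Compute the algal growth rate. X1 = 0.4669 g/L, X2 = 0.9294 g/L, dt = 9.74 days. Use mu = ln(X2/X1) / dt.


mu = ln(X2/X1) / dt
= ln(0.9294/0.4669) / 9.74
= 0.0707 per day

0.0707 per day


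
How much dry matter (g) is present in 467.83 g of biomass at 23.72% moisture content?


Wd = Ww * (1 - MC/100)
= 467.83 * (1 - 23.72/100)
= 356.8607 g

356.8607 g


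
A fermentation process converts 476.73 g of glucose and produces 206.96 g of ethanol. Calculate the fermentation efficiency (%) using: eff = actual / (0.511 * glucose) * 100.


Fermentation efficiency = (actual / (0.511 * glucose)) * 100
= (206.96 / (0.511 * 476.73)) * 100
= 84.9558%

84.9558%


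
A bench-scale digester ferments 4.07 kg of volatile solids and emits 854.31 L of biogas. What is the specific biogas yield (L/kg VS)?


Y = V / VS
= 854.31 / 4.07
= 209.9042 L/kg VS

209.9042 L/kg VS


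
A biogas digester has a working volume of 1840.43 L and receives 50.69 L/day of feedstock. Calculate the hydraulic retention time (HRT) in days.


HRT = V / Q
= 1840.43 / 50.69
= 36.3076 days

36.3076 days


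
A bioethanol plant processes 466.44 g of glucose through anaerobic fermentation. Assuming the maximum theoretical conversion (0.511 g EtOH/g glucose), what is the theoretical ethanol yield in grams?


Theoretical ethanol yield: m_EtOH = 0.511 * m_glucose
m_EtOH = 0.511 * 466.44 = 238.3508 g

238.3508 g


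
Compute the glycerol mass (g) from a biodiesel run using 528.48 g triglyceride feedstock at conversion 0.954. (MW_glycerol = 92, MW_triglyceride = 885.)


glycerol = oil * conv * (92/885)
= 528.48 * 0.954 * 92 / 885
= 52.4109 g

52.4109 g


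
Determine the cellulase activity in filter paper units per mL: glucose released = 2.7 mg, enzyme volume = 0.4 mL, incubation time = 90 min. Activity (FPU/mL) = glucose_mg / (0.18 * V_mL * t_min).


Activity = glucose_mg / (0.18 mg/umol * V_mL * t_min)
= 2.7 / (0.18 * 0.4 * 90)
= 0.4167 FPU/mL

0.4167 FPU/mL


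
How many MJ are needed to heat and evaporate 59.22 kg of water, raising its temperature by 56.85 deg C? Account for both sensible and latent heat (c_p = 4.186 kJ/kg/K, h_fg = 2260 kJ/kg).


E = m_water * (4.186 * dT + 2260) / 1000
= 59.22 * (4.186 * 56.85 + 2260) / 1000
= 147.9300 MJ

147.9300 MJ


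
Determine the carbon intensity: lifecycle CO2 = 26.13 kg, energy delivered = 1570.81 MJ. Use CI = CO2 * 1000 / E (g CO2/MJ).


CI = CO2 * 1000 / E
= 26.13 * 1000 / 1570.81
= 16.6347 g CO2/MJ

16.6347 g CO2/MJ


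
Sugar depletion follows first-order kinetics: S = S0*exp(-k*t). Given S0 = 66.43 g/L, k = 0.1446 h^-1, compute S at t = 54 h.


S = S0 * exp(-k * t)
S = 66.43 * exp(-0.1446 * 54)
S = 0.0270 g/L

0.0270 g/L


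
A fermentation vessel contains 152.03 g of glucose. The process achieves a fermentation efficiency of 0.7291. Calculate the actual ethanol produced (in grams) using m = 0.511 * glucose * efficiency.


Actual ethanol: m = 0.511 * 152.03 * 0.7291
m = 56.6418 g

56.6418 g


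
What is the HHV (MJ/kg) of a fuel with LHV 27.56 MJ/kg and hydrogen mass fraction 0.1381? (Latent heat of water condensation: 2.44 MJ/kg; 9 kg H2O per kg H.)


HHV = LHV + H_frac * 9 * 2.44
= 27.56 + 0.1381 * 9 * 2.44
= 30.5927 MJ/kg

30.5927 MJ/kg


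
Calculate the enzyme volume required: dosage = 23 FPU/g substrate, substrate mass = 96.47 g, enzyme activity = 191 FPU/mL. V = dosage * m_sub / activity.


V = dosage * m_sub / activity
V = 23 * 96.47 / 191
V = 11.6168 mL

11.6168 mL


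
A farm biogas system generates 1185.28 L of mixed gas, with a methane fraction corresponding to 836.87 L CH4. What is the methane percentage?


CH4% = V_CH4 / V_total * 100
= 836.87 / 1185.28 * 100
= 70.6053%

70.6053%


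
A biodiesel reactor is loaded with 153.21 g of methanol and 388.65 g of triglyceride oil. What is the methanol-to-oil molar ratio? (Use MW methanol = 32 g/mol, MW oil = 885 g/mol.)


Molar ratio = n_MeOH / n_oil = (MeOH/32) / (oil/885) = (MeOH * 885) / (32 * oil)
= (153.21 * 885) / (32 * 388.65)
= 10.9024

10.9024


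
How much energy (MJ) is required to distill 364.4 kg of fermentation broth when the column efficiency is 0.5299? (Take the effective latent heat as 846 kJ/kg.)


E = m * 846 / (eta * 1000)
= 364.4 * 846 / (0.5299 * 1000)
= 581.7747 MJ

581.7747 MJ


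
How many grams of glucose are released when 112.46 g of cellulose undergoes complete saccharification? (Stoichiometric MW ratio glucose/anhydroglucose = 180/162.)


glucose = cellulose * 180/162
= 112.46 * 180/162
= 124.9556 g

124.9556 g


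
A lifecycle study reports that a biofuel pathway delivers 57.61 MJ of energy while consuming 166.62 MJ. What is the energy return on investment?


EROI = E_out / E_in
= 57.61 / 166.62
= 0.3458

0.3458


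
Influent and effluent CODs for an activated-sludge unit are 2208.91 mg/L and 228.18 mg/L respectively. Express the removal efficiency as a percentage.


eta = (COD_in - COD_out) / COD_in * 100
= (2208.91 - 228.18) / 2208.91 * 100
= 89.6700%

89.6700%


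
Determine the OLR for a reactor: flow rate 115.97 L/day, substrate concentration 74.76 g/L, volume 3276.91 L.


OLR = Q * S / V
= 115.97 * 74.76 / 3276.91
= 2.6458 g/L/day

2.6458 g/L/day


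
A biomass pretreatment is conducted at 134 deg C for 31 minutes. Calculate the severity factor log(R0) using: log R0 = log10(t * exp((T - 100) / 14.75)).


logR0 = log10(t * exp((T - 100) / 14.75))
= log10(31 * exp((134 - 100) / 14.75))
= 2.4924

2.4924


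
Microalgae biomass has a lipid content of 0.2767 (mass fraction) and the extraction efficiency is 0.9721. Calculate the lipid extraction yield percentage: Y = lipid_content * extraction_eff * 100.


Y = lipid_content * extraction_eff * 100
= 0.2767 * 0.9721 * 100
= 26.8980%

26.8980%


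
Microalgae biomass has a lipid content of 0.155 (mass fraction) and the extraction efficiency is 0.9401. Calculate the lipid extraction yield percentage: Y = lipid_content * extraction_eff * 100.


Y = lipid_content * extraction_eff * 100
= 0.155 * 0.9401 * 100
= 14.5716%

14.5716%


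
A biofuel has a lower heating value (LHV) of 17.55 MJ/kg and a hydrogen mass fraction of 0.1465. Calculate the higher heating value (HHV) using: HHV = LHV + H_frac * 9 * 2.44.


HHV = LHV + H_frac * 9 * 2.44
= 17.55 + 0.1465 * 9 * 2.44
= 20.7671 MJ/kg

20.7671 MJ/kg


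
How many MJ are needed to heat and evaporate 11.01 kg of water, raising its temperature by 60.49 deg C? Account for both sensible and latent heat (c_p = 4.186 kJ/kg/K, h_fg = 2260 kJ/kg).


E = m_water * (4.186 * dT + 2260) / 1000
= 11.01 * (4.186 * 60.49 + 2260) / 1000
= 27.6705 MJ

27.6705 MJ


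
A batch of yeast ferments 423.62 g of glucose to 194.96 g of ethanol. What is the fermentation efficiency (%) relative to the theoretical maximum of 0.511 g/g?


Fermentation efficiency = (actual / (0.511 * glucose)) * 100
= (194.96 / (0.511 * 423.62)) * 100
= 90.0634%

90.0634%


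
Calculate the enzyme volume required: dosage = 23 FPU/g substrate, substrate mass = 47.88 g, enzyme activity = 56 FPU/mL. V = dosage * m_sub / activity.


V = dosage * m_sub / activity
V = 23 * 47.88 / 56
V = 19.6650 mL

19.6650 mL


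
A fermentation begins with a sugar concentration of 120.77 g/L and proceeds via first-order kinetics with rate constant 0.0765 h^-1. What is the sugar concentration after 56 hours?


S = S0 * exp(-k * t)
S = 120.77 * exp(-0.0765 * 56)
S = 1.6651 g/L

1.6651 g/L


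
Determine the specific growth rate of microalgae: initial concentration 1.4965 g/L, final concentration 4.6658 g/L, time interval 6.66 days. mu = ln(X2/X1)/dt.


mu = ln(X2/X1) / dt
= ln(4.6658/1.4965) / 6.66
= 0.1707 per day

0.1707 per day


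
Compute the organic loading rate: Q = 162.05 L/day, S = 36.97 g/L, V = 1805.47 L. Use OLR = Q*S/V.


OLR = Q * S / V
= 162.05 * 36.97 / 1805.47
= 3.3182 g/L/day

3.3182 g/L/day


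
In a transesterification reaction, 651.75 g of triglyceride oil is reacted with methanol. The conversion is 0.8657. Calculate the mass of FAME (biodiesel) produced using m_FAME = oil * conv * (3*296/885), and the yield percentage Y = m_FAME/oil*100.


m_FAME = oil * conv * (3 * 296 / 885) = oil * conv * (888/885)
= 651.75 * 0.8657 * 888 / 885
= 566.1326 g
Y = m_FAME / oil * 100 = conv * (888/885) * 100
= 0.8657 * 888 / 885 * 100
= 86.86%

566.1326 g FAME; Y = 86.86%


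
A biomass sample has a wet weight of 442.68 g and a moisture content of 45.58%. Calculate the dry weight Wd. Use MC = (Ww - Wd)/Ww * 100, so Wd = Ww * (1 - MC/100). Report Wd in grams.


Wd = Ww * (1 - MC/100)
= 442.68 * (1 - 45.58/100)
= 240.9065 g

240.9065 g


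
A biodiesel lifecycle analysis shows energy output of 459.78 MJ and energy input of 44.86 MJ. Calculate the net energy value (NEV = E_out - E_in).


NEV = E_out - E_in
= 459.78 - 44.86
= 414.9200 MJ

414.9200 MJ


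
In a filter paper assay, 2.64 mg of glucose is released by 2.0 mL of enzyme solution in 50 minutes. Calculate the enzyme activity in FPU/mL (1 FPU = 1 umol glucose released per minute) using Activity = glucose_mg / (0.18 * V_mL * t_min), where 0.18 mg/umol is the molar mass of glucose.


Activity = glucose_mg / (0.18 mg/umol * V_mL * t_min)
= 2.64 / (0.18 * 2.0 * 50)
= 0.1467 FPU/mL

0.1467 FPU/mL


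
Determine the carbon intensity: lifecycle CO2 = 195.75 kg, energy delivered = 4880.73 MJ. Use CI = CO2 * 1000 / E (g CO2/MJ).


CI = CO2 * 1000 / E
= 195.75 * 1000 / 4880.73
= 40.1067 g CO2/MJ

40.1067 g CO2/MJ


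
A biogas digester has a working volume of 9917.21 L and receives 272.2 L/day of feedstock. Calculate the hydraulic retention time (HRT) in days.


HRT = V / Q
= 9917.21 / 272.2
= 36.4335 days

36.4335 days


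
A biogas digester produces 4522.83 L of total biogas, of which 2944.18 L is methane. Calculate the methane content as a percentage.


CH4% = V_CH4 / V_total * 100
= 2944.18 / 4522.83 * 100
= 65.0960%

65.0960%


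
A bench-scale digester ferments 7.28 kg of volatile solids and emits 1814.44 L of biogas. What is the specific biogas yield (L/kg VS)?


Y = V / VS
= 1814.44 / 7.28
= 249.2363 L/kg VS

249.2363 L/kg VS


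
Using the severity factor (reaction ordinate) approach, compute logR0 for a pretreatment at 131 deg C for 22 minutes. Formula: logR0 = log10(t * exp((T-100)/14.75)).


logR0 = log10(t * exp((T - 100) / 14.75))
= log10(22 * exp((131 - 100) / 14.75))
= 2.2552

2.2552


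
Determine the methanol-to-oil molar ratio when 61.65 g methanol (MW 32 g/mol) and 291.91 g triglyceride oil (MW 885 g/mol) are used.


Molar ratio = n_MeOH / n_oil = (MeOH/32) / (oil/885) = (MeOH * 885) / (32 * oil)
= (61.65 * 885) / (32 * 291.91)
= 5.8409

5.8409


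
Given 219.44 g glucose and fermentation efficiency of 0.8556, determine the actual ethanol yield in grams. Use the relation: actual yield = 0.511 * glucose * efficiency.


Actual ethanol: m = 0.511 * 219.44 * 0.8556
m = 95.9417 g

95.9417 g


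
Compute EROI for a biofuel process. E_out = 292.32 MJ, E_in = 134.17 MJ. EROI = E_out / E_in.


EROI = E_out / E_in
= 292.32 / 134.17
= 2.1787

2.1787


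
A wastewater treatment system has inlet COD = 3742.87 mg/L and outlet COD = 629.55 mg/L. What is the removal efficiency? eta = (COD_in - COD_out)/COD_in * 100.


eta = (COD_in - COD_out) / COD_in * 100
= (3742.87 - 629.55) / 3742.87 * 100
= 83.1800%

83.1800%


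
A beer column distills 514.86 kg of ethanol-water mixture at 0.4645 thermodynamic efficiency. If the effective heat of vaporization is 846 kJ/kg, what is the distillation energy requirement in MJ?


E = m * 846 / (eta * 1000)
= 514.86 * 846 / (0.4645 * 1000)
= 937.7213 MJ

937.7213 MJ


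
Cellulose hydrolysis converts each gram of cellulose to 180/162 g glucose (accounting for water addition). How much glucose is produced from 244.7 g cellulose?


glucose = cellulose * 180/162
= 244.7 * 180/162
= 271.8889 g

271.8889 g


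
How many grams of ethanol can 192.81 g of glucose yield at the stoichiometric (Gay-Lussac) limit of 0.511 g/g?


Theoretical ethanol yield: m_EtOH = 0.511 * m_glucose
m_EtOH = 0.511 * 192.81 = 98.5259 g

98.5259 g


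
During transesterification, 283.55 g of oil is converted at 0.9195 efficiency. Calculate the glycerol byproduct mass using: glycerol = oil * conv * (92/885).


glycerol = oil * conv * (92/885)
= 283.55 * 0.9195 * 92 / 885
= 27.1035 g

27.1035 g


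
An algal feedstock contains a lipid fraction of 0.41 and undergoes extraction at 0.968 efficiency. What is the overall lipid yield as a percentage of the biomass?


Y = lipid_content * extraction_eff * 100
= 0.41 * 0.968 * 100
= 39.6880%

39.6880%


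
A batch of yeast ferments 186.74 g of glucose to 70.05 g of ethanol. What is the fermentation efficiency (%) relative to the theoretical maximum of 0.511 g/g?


Fermentation efficiency = (actual / (0.511 * glucose)) * 100
= (70.05 / (0.511 * 186.74)) * 100
= 73.4091%

73.4091%


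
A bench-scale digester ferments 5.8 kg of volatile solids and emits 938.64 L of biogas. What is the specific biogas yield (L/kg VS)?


Y = V / VS
= 938.64 / 5.8
= 161.8345 L/kg VS

161.8345 L/kg VS


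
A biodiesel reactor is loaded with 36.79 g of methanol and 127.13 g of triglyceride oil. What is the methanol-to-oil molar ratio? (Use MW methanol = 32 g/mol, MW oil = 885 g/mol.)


Molar ratio = n_MeOH / n_oil = (MeOH/32) / (oil/885) = (MeOH * 885) / (32 * oil)
= (36.79 * 885) / (32 * 127.13)
= 8.0034

8.0034


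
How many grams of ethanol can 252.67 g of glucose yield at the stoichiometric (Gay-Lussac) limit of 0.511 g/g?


Theoretical ethanol yield: m_EtOH = 0.511 * m_glucose
m_EtOH = 0.511 * 252.67 = 129.1144 g

129.1144 g


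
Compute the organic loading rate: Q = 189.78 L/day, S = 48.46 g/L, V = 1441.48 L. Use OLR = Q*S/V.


OLR = Q * S / V
= 189.78 * 48.46 / 1441.48
= 6.3801 g/L/day

6.3801 g/L/day


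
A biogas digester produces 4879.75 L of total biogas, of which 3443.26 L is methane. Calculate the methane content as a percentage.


CH4% = V_CH4 / V_total * 100
= 3443.26 / 4879.75 * 100
= 70.5622%

70.5622%


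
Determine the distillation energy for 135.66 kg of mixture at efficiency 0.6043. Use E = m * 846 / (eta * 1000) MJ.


E = m * 846 / (eta * 1000)
= 135.66 * 846 / (0.6043 * 1000)
= 189.9195 MJ

189.9195 MJ


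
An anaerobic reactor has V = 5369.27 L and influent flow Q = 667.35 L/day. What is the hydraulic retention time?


HRT = V / Q
= 5369.27 / 667.35
= 8.0457 days

8.0457 days


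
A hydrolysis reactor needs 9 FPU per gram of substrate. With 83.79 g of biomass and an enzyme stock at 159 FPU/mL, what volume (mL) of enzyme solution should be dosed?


V = dosage * m_sub / activity
V = 9 * 83.79 / 159
V = 4.7428 mL

4.7428 mL


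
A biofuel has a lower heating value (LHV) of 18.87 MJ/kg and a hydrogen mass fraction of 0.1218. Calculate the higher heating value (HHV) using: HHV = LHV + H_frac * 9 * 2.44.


HHV = LHV + H_frac * 9 * 2.44
= 18.87 + 0.1218 * 9 * 2.44
= 21.5447 MJ/kg

21.5447 MJ/kg


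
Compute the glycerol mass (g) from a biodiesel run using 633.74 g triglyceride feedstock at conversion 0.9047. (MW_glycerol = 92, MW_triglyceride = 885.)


glycerol = oil * conv * (92/885)
= 633.74 * 0.9047 * 92 / 885
= 59.6019 g

59.6019 g


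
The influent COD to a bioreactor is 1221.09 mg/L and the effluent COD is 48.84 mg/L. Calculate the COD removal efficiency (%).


eta = (COD_in - COD_out) / COD_in * 100
= (1221.09 - 48.84) / 1221.09 * 100
= 96.0003%

96.0003%


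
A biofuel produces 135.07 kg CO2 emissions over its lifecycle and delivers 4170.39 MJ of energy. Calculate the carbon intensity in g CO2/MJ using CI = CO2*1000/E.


CI = CO2 * 1000 / E
= 135.07 * 1000 / 4170.39
= 32.3879 g CO2/MJ

32.3879 g CO2/MJ


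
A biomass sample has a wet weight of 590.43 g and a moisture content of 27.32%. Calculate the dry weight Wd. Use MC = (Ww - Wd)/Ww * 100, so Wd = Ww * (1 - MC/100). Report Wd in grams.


Wd = Ww * (1 - MC/100)
= 590.43 * (1 - 27.32/100)
= 429.1245 g

429.1245 g


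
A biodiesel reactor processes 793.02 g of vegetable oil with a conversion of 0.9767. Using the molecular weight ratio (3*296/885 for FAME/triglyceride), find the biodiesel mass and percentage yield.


m_FAME = oil * conv * (3 * 296 / 885) = oil * conv * (888/885)
= 793.02 * 0.9767 * 888 / 885
= 777.1682 g
Y = m_FAME / oil * 100 = conv * (888/885) * 100
= 0.9767 * 888 / 885 * 100
= 98.00%

777.1682 g FAME; Y = 98.00%


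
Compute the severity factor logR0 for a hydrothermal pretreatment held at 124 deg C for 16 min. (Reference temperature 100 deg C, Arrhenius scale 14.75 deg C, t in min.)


logR0 = log10(t * exp((T - 100) / 14.75))
= log10(16 * exp((124 - 100) / 14.75))
= 1.9108

1.9108


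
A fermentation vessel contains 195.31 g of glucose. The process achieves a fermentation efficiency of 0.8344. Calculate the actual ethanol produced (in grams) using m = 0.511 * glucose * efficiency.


Actual ethanol: m = 0.511 * 195.31 * 0.8344
m = 83.2760 g

83.2760 g


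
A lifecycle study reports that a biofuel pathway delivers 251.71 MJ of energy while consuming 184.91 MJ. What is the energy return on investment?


EROI = E_out / E_in
= 251.71 / 184.91
= 1.3613

1.3613


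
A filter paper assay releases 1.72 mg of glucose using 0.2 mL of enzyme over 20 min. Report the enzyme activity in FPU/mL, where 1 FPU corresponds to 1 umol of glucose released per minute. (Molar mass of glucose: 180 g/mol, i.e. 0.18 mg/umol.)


Activity = glucose_mg / (0.18 mg/umol * V_mL * t_min)
= 1.72 / (0.18 * 0.2 * 20)
= 2.3889 FPU/mL

2.3889 FPU/mL


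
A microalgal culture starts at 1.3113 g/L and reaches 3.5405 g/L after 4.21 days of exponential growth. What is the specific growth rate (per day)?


mu = ln(X2/X1) / dt
= ln(3.5405/1.3113) / 4.21
= 0.2359 per day

0.2359 per day


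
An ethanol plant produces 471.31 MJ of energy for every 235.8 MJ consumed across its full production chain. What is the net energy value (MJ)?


NEV = E_out - E_in
= 471.31 - 235.8
= 235.5100 MJ

235.5100 MJ


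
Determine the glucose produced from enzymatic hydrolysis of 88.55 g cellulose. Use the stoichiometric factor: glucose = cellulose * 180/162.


glucose = cellulose * 180/162
= 88.55 * 180/162
= 98.3889 g

98.3889 g


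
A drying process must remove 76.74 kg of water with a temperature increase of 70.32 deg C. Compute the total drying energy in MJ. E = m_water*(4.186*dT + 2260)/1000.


E = m_water * (4.186 * dT + 2260) / 1000
= 76.74 * (4.186 * 70.32 + 2260) / 1000
= 196.0215 MJ

196.0215 MJ


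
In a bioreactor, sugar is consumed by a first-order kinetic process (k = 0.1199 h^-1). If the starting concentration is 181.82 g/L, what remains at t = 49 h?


S = S0 * exp(-k * t)
S = 181.82 * exp(-0.1199 * 49)
S = 0.5106 g/L

0.5106 g/L


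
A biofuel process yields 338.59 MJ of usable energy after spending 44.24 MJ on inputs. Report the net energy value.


NEV = E_out - E_in
= 338.59 - 44.24
= 294.3500 MJ

294.3500 MJ


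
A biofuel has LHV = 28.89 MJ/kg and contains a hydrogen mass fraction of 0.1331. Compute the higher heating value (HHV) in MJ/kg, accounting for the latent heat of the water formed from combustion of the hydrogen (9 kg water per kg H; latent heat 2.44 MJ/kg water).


HHV = LHV + H_frac * 9 * 2.44
= 28.89 + 0.1331 * 9 * 2.44
= 31.8129 MJ/kg

31.8129 MJ/kg


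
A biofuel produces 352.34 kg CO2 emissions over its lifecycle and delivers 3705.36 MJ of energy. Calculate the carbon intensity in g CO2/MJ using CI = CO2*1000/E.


CI = CO2 * 1000 / E
= 352.34 * 1000 / 3705.36
= 95.0893 g CO2/MJ

95.0893 g CO2/MJ


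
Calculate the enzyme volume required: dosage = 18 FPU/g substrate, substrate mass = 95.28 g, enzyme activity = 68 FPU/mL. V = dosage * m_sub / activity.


V = dosage * m_sub / activity
V = 18 * 95.28 / 68
V = 25.2212 mL

25.2212 mL


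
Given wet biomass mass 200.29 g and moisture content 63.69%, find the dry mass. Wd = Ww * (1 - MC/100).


Wd = Ww * (1 - MC/100)
= 200.29 * (1 - 63.69/100)
= 72.7253 g

72.7253 g


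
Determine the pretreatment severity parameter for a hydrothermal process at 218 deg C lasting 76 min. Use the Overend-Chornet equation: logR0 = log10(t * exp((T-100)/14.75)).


logR0 = log10(t * exp((T - 100) / 14.75))
= log10(76 * exp((218 - 100) / 14.75))
= 5.3552

5.3552


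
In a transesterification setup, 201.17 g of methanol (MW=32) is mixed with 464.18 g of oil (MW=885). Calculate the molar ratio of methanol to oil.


Molar ratio = n_MeOH / n_oil = (MeOH/32) / (oil/885) = (MeOH * 885) / (32 * oil)
= (201.17 * 885) / (32 * 464.18)
= 11.9859

11.9859


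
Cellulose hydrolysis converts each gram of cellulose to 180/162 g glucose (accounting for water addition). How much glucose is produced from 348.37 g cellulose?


glucose = cellulose * 180/162
= 348.37 * 180/162
= 387.0778 g

387.0778 g


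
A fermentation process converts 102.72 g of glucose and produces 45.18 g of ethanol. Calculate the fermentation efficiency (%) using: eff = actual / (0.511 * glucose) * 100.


Fermentation efficiency = (actual / (0.511 * glucose)) * 100
= (45.18 / (0.511 * 102.72)) * 100
= 86.0737%

86.0737%


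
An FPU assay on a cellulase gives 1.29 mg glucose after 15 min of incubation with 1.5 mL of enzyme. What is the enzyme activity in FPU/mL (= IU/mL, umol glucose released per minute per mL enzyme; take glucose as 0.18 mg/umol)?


Activity = glucose_mg / (0.18 mg/umol * V_mL * t_min)
= 1.29 / (0.18 * 1.5 * 15)
= 0.3185 FPU/mL

0.3185 FPU/mL


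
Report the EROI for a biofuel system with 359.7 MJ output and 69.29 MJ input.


EROI = E_out / E_in
= 359.7 / 69.29
= 5.1912

5.1912


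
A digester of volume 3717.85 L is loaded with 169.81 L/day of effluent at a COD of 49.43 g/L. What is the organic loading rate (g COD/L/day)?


OLR = Q * S / V
= 169.81 * 49.43 / 3717.85
= 2.2577 g/L/day

2.2577 g/L/day


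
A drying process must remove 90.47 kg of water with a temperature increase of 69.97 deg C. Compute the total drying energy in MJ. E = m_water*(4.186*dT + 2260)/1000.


E = m_water * (4.186 * dT + 2260) / 1000
= 90.47 * (4.186 * 69.97 + 2260) / 1000
= 230.9604 MJ

230.9604 MJ


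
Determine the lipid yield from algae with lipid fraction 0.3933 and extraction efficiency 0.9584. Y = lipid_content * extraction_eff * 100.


Y = lipid_content * extraction_eff * 100
= 0.3933 * 0.9584 * 100
= 37.6939%

37.6939%


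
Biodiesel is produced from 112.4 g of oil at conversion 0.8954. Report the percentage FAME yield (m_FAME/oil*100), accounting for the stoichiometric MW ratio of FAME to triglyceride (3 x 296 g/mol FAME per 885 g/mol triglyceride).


m_FAME = oil * conv * (3 * 296 / 885) = oil * conv * (888/885)
= 112.4 * 0.8954 * 888 / 885
= 100.9841 g
Y = m_FAME / oil * 100 = conv * (888/885) * 100
= 0.8954 * 888 / 885 * 100
= 89.84%

89.84%


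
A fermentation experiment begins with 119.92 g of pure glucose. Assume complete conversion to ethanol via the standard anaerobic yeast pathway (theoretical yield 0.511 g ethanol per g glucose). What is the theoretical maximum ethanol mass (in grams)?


Theoretical ethanol yield: m_EtOH = 0.511 * m_glucose
m_EtOH = 0.511 * 119.92 = 61.2791 g

61.2791 g


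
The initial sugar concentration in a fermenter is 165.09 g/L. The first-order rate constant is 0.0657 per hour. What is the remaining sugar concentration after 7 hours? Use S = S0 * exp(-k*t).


S = S0 * exp(-k * t)
S = 165.09 * exp(-0.0657 * 7)
S = 104.2290 g/L

104.2290 g/L


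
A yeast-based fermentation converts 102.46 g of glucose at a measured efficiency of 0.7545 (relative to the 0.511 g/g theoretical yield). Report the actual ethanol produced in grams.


Actual ethanol: m = 0.511 * 102.46 * 0.7545
m = 39.5034 g

39.5034 g


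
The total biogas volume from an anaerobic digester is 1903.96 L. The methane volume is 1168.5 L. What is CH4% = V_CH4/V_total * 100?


CH4% = V_CH4 / V_total * 100
= 1168.5 / 1903.96 * 100
= 61.3721%

61.3721%


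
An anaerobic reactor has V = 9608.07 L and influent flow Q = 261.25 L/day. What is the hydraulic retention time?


HRT = V / Q
= 9608.07 / 261.25
= 36.7773 days

36.7773 days


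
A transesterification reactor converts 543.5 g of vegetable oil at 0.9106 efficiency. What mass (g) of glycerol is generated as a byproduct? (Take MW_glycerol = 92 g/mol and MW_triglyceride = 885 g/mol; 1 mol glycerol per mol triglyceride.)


glycerol = oil * conv * (92/885)
= 543.5 * 0.9106 * 92 / 885
= 51.4484 g

51.4484 g


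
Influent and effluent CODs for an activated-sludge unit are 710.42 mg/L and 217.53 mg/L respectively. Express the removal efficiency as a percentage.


eta = (COD_in - COD_out) / COD_in * 100
= (710.42 - 217.53) / 710.42 * 100
= 69.3801%

69.3801%


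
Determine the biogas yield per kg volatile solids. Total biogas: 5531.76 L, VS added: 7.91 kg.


Y = V / VS
= 5531.76 / 7.91
= 699.3375 L/kg VS

699.3375 L/kg VS


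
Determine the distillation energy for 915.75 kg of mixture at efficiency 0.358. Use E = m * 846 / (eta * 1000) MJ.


E = m * 846 / (eta * 1000)
= 915.75 * 846 / (0.358 * 1000)
= 2164.0349 MJ

2164.0349 MJ


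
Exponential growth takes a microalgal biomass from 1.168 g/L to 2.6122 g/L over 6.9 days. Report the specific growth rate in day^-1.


mu = ln(X2/X1) / dt
= ln(2.6122/1.168) / 6.9
= 0.1167 per day

0.1167 per day


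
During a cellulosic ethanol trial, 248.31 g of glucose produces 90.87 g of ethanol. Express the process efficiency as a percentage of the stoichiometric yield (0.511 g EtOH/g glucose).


Fermentation efficiency = (actual / (0.511 * glucose)) * 100
= (90.87 / (0.511 * 248.31)) * 100
= 71.6152%

71.6152%


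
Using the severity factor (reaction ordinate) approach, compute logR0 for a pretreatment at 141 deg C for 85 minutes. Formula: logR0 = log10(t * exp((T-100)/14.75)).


logR0 = log10(t * exp((T - 100) / 14.75))
= log10(85 * exp((141 - 100) / 14.75))
= 3.1366

3.1366


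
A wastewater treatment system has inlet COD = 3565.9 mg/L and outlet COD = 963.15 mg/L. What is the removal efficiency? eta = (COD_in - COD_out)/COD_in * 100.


eta = (COD_in - COD_out) / COD_in * 100
= (3565.9 - 963.15) / 3565.9 * 100
= 72.9900%

72.9900%


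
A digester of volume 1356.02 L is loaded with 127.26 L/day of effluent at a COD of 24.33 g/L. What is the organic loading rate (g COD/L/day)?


OLR = Q * S / V
= 127.26 * 24.33 / 1356.02
= 2.2833 g/L/day

2.2833 g/L/day


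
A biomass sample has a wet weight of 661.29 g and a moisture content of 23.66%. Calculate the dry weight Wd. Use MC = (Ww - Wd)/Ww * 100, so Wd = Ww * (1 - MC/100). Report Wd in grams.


Wd = Ww * (1 - MC/100)
= 661.29 * (1 - 23.66/100)
= 504.8288 g

504.8288 g


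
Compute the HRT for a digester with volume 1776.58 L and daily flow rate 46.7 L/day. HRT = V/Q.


HRT = V / Q
= 1776.58 / 46.7
= 38.0424 days

38.0424 days


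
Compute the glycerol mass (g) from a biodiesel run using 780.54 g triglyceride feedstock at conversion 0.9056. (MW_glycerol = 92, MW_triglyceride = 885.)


glycerol = oil * conv * (92/885)
= 780.54 * 0.9056 * 92 / 885
= 73.4812 g

73.4812 g


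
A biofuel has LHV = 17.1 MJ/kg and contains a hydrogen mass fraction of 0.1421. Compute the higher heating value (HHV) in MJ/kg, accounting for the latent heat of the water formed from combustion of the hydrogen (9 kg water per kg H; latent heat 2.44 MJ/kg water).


HHV = LHV + H_frac * 9 * 2.44
= 17.1 + 0.1421 * 9 * 2.44
= 20.2205 MJ/kg

20.2205 MJ/kg


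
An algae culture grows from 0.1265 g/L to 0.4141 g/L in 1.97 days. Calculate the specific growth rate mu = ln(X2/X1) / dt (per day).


mu = ln(X2/X1) / dt
= ln(0.4141/0.1265) / 1.97
= 0.6020 per day

0.6020 per day


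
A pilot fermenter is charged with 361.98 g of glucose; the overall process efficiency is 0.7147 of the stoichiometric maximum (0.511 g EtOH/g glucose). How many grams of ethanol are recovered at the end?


Actual ethanol: m = 0.511 * 361.98 * 0.7147
m = 132.1993 g

132.1993 g
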